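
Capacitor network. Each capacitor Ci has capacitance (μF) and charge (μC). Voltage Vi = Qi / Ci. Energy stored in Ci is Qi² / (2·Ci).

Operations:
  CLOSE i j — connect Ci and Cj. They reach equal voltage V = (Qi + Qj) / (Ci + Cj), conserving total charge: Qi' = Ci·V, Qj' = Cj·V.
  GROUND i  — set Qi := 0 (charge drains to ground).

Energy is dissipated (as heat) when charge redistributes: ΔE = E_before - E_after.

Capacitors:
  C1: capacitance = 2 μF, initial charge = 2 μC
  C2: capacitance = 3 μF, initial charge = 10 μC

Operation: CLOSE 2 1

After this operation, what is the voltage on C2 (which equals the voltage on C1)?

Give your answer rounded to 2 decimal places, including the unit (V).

Initial: C1(2μF, Q=2μC, V=1.00V), C2(3μF, Q=10μC, V=3.33V)
Op 1: CLOSE 2-1: Q_total=12.00, C_total=5.00, V=2.40; Q2=7.20, Q1=4.80; dissipated=3.267

Answer: 2.40 V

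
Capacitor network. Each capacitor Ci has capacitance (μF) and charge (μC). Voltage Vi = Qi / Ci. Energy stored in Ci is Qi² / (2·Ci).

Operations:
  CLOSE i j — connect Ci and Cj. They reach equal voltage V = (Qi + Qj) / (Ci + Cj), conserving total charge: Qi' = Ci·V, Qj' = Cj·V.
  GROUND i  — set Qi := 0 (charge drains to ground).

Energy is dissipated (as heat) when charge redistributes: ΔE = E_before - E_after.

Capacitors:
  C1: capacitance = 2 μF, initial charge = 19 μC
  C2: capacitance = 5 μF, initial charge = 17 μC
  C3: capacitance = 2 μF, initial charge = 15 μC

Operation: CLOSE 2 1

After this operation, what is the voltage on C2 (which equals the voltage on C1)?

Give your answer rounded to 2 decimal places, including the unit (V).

Initial: C1(2μF, Q=19μC, V=9.50V), C2(5μF, Q=17μC, V=3.40V), C3(2μF, Q=15μC, V=7.50V)
Op 1: CLOSE 2-1: Q_total=36.00, C_total=7.00, V=5.14; Q2=25.71, Q1=10.29; dissipated=26.579

Answer: 5.14 V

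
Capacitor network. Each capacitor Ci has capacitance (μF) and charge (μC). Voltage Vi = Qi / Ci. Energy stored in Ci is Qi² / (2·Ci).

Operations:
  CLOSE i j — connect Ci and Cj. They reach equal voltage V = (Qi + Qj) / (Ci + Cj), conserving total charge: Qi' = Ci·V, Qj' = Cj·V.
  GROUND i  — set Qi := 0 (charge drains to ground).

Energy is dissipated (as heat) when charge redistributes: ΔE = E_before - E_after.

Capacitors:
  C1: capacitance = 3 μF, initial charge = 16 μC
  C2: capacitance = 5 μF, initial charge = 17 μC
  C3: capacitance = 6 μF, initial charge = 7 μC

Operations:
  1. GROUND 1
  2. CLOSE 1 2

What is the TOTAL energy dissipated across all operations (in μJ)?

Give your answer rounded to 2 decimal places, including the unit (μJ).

Answer: 53.50 μJ

Derivation:
Initial: C1(3μF, Q=16μC, V=5.33V), C2(5μF, Q=17μC, V=3.40V), C3(6μF, Q=7μC, V=1.17V)
Op 1: GROUND 1: Q1=0; energy lost=42.667
Op 2: CLOSE 1-2: Q_total=17.00, C_total=8.00, V=2.12; Q1=6.38, Q2=10.62; dissipated=10.838
Total dissipated: 53.504 μJ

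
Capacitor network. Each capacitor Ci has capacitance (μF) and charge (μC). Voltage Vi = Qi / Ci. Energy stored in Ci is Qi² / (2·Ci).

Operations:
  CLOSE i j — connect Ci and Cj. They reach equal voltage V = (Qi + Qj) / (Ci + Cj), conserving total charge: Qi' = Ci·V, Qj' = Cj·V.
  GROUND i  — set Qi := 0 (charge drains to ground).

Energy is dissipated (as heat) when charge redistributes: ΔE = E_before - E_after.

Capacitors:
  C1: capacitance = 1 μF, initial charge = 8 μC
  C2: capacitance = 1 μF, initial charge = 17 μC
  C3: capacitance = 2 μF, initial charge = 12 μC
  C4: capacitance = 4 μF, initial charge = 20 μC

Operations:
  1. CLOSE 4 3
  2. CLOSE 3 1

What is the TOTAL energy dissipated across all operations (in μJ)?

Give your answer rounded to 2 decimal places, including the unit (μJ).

Initial: C1(1μF, Q=8μC, V=8.00V), C2(1μF, Q=17μC, V=17.00V), C3(2μF, Q=12μC, V=6.00V), C4(4μF, Q=20μC, V=5.00V)
Op 1: CLOSE 4-3: Q_total=32.00, C_total=6.00, V=5.33; Q4=21.33, Q3=10.67; dissipated=0.667
Op 2: CLOSE 3-1: Q_total=18.67, C_total=3.00, V=6.22; Q3=12.44, Q1=6.22; dissipated=2.370
Total dissipated: 3.037 μJ

Answer: 3.04 μJ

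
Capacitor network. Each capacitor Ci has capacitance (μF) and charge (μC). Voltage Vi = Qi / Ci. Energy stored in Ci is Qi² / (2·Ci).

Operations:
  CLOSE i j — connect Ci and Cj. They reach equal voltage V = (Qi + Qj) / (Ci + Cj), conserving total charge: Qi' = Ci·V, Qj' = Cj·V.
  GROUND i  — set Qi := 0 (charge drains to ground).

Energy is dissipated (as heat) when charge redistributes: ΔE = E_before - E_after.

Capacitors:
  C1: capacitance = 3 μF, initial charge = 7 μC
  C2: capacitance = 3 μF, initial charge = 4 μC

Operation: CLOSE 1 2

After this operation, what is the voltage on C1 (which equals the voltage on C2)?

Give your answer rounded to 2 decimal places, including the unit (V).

Answer: 1.83 V

Derivation:
Initial: C1(3μF, Q=7μC, V=2.33V), C2(3μF, Q=4μC, V=1.33V)
Op 1: CLOSE 1-2: Q_total=11.00, C_total=6.00, V=1.83; Q1=5.50, Q2=5.50; dissipated=0.750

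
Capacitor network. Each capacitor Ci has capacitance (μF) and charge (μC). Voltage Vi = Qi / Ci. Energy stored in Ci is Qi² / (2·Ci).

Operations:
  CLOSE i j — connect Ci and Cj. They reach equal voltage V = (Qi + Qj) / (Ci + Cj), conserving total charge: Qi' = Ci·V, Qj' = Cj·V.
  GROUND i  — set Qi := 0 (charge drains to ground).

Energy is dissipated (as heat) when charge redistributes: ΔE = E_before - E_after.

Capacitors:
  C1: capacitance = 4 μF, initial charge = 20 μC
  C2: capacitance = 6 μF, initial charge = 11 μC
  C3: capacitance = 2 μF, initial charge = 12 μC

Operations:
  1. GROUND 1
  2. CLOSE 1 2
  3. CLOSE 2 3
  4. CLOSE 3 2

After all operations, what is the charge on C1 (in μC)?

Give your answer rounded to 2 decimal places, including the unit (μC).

Initial: C1(4μF, Q=20μC, V=5.00V), C2(6μF, Q=11μC, V=1.83V), C3(2μF, Q=12μC, V=6.00V)
Op 1: GROUND 1: Q1=0; energy lost=50.000
Op 2: CLOSE 1-2: Q_total=11.00, C_total=10.00, V=1.10; Q1=4.40, Q2=6.60; dissipated=4.033
Op 3: CLOSE 2-3: Q_total=18.60, C_total=8.00, V=2.33; Q2=13.95, Q3=4.65; dissipated=18.008
Op 4: CLOSE 3-2: Q_total=18.60, C_total=8.00, V=2.33; Q3=4.65, Q2=13.95; dissipated=0.000
Final charges: Q1=4.40, Q2=13.95, Q3=4.65

Answer: 4.40 μC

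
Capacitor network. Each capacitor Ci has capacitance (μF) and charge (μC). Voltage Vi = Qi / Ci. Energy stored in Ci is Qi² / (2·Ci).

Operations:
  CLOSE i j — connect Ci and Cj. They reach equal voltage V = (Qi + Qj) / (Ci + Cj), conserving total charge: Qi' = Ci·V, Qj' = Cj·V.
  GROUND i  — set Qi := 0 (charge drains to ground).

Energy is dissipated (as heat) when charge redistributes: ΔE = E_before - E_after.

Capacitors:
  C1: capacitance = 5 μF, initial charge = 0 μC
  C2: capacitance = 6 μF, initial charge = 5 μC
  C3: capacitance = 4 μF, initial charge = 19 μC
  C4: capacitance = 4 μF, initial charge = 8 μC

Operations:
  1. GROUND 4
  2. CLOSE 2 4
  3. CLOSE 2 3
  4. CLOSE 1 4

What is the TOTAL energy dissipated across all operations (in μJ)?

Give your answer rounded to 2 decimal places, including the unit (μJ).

Answer: 30.79 μJ

Derivation:
Initial: C1(5μF, Q=0μC, V=0.00V), C2(6μF, Q=5μC, V=0.83V), C3(4μF, Q=19μC, V=4.75V), C4(4μF, Q=8μC, V=2.00V)
Op 1: GROUND 4: Q4=0; energy lost=8.000
Op 2: CLOSE 2-4: Q_total=5.00, C_total=10.00, V=0.50; Q2=3.00, Q4=2.00; dissipated=0.833
Op 3: CLOSE 2-3: Q_total=22.00, C_total=10.00, V=2.20; Q2=13.20, Q3=8.80; dissipated=21.675
Op 4: CLOSE 1-4: Q_total=2.00, C_total=9.00, V=0.22; Q1=1.11, Q4=0.89; dissipated=0.278
Total dissipated: 30.786 μJ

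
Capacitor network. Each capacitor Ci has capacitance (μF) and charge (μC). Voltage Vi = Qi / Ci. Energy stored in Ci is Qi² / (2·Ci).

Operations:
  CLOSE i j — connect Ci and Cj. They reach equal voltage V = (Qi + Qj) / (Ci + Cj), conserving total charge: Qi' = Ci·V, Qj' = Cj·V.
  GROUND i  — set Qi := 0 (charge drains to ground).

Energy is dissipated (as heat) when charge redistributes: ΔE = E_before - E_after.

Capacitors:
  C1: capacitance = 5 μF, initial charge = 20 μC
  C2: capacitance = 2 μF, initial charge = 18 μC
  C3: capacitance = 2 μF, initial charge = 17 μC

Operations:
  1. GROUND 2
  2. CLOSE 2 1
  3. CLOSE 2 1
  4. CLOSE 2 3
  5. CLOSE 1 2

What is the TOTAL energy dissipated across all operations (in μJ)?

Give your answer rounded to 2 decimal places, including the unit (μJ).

Initial: C1(5μF, Q=20μC, V=4.00V), C2(2μF, Q=18μC, V=9.00V), C3(2μF, Q=17μC, V=8.50V)
Op 1: GROUND 2: Q2=0; energy lost=81.000
Op 2: CLOSE 2-1: Q_total=20.00, C_total=7.00, V=2.86; Q2=5.71, Q1=14.29; dissipated=11.429
Op 3: CLOSE 2-1: Q_total=20.00, C_total=7.00, V=2.86; Q2=5.71, Q1=14.29; dissipated=0.000
Op 4: CLOSE 2-3: Q_total=22.71, C_total=4.00, V=5.68; Q2=11.36, Q3=11.36; dissipated=15.921
Op 5: CLOSE 1-2: Q_total=25.64, C_total=7.00, V=3.66; Q1=18.32, Q2=7.33; dissipated=5.686
Total dissipated: 114.036 μJ

Answer: 114.04 μJ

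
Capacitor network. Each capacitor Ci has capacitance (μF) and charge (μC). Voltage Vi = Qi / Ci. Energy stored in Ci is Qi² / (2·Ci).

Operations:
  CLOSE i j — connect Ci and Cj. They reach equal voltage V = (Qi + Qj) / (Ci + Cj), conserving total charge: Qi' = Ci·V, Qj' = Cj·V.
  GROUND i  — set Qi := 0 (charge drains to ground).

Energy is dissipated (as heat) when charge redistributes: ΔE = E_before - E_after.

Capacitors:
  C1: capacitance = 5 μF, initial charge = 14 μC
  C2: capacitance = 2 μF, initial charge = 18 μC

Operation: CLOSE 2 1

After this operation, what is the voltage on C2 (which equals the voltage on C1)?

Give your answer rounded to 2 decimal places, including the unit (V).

Initial: C1(5μF, Q=14μC, V=2.80V), C2(2μF, Q=18μC, V=9.00V)
Op 1: CLOSE 2-1: Q_total=32.00, C_total=7.00, V=4.57; Q2=9.14, Q1=22.86; dissipated=27.457

Answer: 4.57 V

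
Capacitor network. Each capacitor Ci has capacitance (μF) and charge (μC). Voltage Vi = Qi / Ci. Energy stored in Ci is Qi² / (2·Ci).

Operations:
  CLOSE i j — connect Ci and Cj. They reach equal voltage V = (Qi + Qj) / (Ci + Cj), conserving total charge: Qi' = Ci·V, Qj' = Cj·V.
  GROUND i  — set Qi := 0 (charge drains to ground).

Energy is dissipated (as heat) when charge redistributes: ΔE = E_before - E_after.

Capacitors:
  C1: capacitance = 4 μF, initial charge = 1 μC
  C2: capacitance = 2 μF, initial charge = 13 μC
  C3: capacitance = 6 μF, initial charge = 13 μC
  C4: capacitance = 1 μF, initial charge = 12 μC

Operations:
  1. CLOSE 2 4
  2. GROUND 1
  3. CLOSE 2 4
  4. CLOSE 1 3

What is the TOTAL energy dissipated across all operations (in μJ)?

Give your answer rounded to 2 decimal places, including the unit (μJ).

Answer: 15.84 μJ

Derivation:
Initial: C1(4μF, Q=1μC, V=0.25V), C2(2μF, Q=13μC, V=6.50V), C3(6μF, Q=13μC, V=2.17V), C4(1μF, Q=12μC, V=12.00V)
Op 1: CLOSE 2-4: Q_total=25.00, C_total=3.00, V=8.33; Q2=16.67, Q4=8.33; dissipated=10.083
Op 2: GROUND 1: Q1=0; energy lost=0.125
Op 3: CLOSE 2-4: Q_total=25.00, C_total=3.00, V=8.33; Q2=16.67, Q4=8.33; dissipated=0.000
Op 4: CLOSE 1-3: Q_total=13.00, C_total=10.00, V=1.30; Q1=5.20, Q3=7.80; dissipated=5.633
Total dissipated: 15.842 μJ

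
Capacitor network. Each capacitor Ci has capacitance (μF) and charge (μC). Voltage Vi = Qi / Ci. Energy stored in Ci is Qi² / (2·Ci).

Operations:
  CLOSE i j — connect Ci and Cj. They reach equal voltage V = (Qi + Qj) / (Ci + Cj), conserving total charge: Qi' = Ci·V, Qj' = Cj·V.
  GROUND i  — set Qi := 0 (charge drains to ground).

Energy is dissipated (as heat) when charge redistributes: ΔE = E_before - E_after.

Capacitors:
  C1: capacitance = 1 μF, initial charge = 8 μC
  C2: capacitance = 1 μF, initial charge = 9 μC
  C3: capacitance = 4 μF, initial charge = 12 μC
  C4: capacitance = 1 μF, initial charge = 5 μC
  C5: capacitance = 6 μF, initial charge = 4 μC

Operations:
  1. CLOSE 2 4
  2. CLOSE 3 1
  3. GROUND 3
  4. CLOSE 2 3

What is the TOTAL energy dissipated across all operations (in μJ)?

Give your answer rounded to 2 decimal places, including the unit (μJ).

Answer: 65.60 μJ

Derivation:
Initial: C1(1μF, Q=8μC, V=8.00V), C2(1μF, Q=9μC, V=9.00V), C3(4μF, Q=12μC, V=3.00V), C4(1μF, Q=5μC, V=5.00V), C5(6μF, Q=4μC, V=0.67V)
Op 1: CLOSE 2-4: Q_total=14.00, C_total=2.00, V=7.00; Q2=7.00, Q4=7.00; dissipated=4.000
Op 2: CLOSE 3-1: Q_total=20.00, C_total=5.00, V=4.00; Q3=16.00, Q1=4.00; dissipated=10.000
Op 3: GROUND 3: Q3=0; energy lost=32.000
Op 4: CLOSE 2-3: Q_total=7.00, C_total=5.00, V=1.40; Q2=1.40, Q3=5.60; dissipated=19.600
Total dissipated: 65.600 μJ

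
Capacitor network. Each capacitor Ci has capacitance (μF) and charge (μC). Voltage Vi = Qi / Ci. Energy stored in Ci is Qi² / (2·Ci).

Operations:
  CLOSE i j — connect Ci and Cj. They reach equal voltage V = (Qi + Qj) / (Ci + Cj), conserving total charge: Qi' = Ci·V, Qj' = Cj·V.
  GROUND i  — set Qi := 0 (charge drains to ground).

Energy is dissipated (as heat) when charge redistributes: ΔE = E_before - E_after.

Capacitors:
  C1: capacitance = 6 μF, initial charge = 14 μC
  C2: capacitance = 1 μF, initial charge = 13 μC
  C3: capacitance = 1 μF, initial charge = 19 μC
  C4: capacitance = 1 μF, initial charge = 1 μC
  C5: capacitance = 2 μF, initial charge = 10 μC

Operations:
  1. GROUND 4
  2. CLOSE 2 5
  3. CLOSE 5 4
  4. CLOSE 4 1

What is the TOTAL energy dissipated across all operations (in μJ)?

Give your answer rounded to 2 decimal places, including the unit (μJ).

Answer: 44.73 μJ

Derivation:
Initial: C1(6μF, Q=14μC, V=2.33V), C2(1μF, Q=13μC, V=13.00V), C3(1μF, Q=19μC, V=19.00V), C4(1μF, Q=1μC, V=1.00V), C5(2μF, Q=10μC, V=5.00V)
Op 1: GROUND 4: Q4=0; energy lost=0.500
Op 2: CLOSE 2-5: Q_total=23.00, C_total=3.00, V=7.67; Q2=7.67, Q5=15.33; dissipated=21.333
Op 3: CLOSE 5-4: Q_total=15.33, C_total=3.00, V=5.11; Q5=10.22, Q4=5.11; dissipated=19.593
Op 4: CLOSE 4-1: Q_total=19.11, C_total=7.00, V=2.73; Q4=2.73, Q1=16.38; dissipated=3.307
Total dissipated: 44.733 μJ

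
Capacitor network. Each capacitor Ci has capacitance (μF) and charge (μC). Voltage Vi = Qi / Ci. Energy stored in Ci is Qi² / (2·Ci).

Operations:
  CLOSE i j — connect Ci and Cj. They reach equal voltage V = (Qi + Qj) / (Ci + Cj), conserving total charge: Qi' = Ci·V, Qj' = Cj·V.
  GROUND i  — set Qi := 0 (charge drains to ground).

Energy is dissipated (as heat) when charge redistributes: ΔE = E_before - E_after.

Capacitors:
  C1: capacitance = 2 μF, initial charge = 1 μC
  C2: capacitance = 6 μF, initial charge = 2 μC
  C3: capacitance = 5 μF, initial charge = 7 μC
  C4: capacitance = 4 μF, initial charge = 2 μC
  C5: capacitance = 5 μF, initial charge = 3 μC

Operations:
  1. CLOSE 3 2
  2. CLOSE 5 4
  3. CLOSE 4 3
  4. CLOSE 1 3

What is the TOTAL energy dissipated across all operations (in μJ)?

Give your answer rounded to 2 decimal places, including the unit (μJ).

Answer: 1.67 μJ

Derivation:
Initial: C1(2μF, Q=1μC, V=0.50V), C2(6μF, Q=2μC, V=0.33V), C3(5μF, Q=7μC, V=1.40V), C4(4μF, Q=2μC, V=0.50V), C5(5μF, Q=3μC, V=0.60V)
Op 1: CLOSE 3-2: Q_total=9.00, C_total=11.00, V=0.82; Q3=4.09, Q2=4.91; dissipated=1.552
Op 2: CLOSE 5-4: Q_total=5.00, C_total=9.00, V=0.56; Q5=2.78, Q4=2.22; dissipated=0.011
Op 3: CLOSE 4-3: Q_total=6.31, C_total=9.00, V=0.70; Q4=2.81, Q3=3.51; dissipated=0.077
Op 4: CLOSE 1-3: Q_total=4.51, C_total=7.00, V=0.64; Q1=1.29, Q3=3.22; dissipated=0.029
Total dissipated: 1.668 μJ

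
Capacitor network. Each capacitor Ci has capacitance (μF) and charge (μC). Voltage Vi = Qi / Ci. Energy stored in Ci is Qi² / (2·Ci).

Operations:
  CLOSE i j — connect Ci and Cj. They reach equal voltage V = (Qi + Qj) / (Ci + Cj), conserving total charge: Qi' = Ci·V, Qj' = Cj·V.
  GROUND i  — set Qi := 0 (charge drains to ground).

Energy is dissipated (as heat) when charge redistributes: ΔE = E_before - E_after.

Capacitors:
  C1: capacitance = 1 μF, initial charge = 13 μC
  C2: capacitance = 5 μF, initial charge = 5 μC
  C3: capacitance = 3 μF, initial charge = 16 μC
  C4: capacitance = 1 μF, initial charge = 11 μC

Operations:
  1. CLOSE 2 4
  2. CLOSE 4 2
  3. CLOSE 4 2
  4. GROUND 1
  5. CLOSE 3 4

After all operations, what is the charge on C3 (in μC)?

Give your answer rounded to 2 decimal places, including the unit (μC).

Initial: C1(1μF, Q=13μC, V=13.00V), C2(5μF, Q=5μC, V=1.00V), C3(3μF, Q=16μC, V=5.33V), C4(1μF, Q=11μC, V=11.00V)
Op 1: CLOSE 2-4: Q_total=16.00, C_total=6.00, V=2.67; Q2=13.33, Q4=2.67; dissipated=41.667
Op 2: CLOSE 4-2: Q_total=16.00, C_total=6.00, V=2.67; Q4=2.67, Q2=13.33; dissipated=0.000
Op 3: CLOSE 4-2: Q_total=16.00, C_total=6.00, V=2.67; Q4=2.67, Q2=13.33; dissipated=0.000
Op 4: GROUND 1: Q1=0; energy lost=84.500
Op 5: CLOSE 3-4: Q_total=18.67, C_total=4.00, V=4.67; Q3=14.00, Q4=4.67; dissipated=2.667
Final charges: Q1=0.00, Q2=13.33, Q3=14.00, Q4=4.67

Answer: 14.00 μC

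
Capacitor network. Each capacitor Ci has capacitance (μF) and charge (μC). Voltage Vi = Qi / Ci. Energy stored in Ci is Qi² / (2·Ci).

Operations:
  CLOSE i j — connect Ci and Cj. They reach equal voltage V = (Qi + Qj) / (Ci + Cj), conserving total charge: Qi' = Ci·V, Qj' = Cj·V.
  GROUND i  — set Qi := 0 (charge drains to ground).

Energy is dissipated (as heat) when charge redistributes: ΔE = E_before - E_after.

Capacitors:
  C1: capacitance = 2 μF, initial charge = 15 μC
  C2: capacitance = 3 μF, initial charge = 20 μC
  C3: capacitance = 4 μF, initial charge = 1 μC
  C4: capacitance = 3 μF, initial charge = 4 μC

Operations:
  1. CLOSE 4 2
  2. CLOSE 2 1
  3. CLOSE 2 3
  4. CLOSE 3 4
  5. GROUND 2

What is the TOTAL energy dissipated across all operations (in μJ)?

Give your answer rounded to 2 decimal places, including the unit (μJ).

Answer: 62.51 μJ

Derivation:
Initial: C1(2μF, Q=15μC, V=7.50V), C2(3μF, Q=20μC, V=6.67V), C3(4μF, Q=1μC, V=0.25V), C4(3μF, Q=4μC, V=1.33V)
Op 1: CLOSE 4-2: Q_total=24.00, C_total=6.00, V=4.00; Q4=12.00, Q2=12.00; dissipated=21.333
Op 2: CLOSE 2-1: Q_total=27.00, C_total=5.00, V=5.40; Q2=16.20, Q1=10.80; dissipated=7.350
Op 3: CLOSE 2-3: Q_total=17.20, C_total=7.00, V=2.46; Q2=7.37, Q3=9.83; dissipated=22.734
Op 4: CLOSE 3-4: Q_total=21.83, C_total=7.00, V=3.12; Q3=12.47, Q4=9.36; dissipated=2.040
Op 5: GROUND 2: Q2=0; energy lost=9.056
Total dissipated: 62.514 μJ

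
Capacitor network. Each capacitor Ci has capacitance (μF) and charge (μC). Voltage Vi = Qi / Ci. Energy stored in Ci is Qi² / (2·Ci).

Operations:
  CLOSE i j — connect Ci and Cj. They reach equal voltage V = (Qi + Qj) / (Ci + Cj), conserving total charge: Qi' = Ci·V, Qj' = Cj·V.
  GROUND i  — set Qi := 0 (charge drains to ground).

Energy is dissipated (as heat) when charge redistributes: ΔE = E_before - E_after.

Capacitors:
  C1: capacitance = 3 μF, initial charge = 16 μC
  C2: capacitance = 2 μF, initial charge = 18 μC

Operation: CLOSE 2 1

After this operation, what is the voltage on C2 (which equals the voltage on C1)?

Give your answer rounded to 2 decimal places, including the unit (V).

Answer: 6.80 V

Derivation:
Initial: C1(3μF, Q=16μC, V=5.33V), C2(2μF, Q=18μC, V=9.00V)
Op 1: CLOSE 2-1: Q_total=34.00, C_total=5.00, V=6.80; Q2=13.60, Q1=20.40; dissipated=8.067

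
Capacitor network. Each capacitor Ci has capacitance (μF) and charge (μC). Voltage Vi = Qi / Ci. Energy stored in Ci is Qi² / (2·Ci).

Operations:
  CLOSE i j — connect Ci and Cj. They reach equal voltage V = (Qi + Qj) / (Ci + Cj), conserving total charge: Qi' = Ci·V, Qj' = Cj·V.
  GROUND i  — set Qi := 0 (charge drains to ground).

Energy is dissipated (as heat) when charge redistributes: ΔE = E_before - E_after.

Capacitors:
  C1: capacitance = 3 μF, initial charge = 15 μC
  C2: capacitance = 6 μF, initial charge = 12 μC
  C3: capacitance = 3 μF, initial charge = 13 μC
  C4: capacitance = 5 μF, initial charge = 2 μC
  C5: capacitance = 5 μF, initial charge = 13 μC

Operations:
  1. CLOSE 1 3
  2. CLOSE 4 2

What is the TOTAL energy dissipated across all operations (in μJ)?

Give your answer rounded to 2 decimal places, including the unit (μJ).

Answer: 3.82 μJ

Derivation:
Initial: C1(3μF, Q=15μC, V=5.00V), C2(6μF, Q=12μC, V=2.00V), C3(3μF, Q=13μC, V=4.33V), C4(5μF, Q=2μC, V=0.40V), C5(5μF, Q=13μC, V=2.60V)
Op 1: CLOSE 1-3: Q_total=28.00, C_total=6.00, V=4.67; Q1=14.00, Q3=14.00; dissipated=0.333
Op 2: CLOSE 4-2: Q_total=14.00, C_total=11.00, V=1.27; Q4=6.36, Q2=7.64; dissipated=3.491
Total dissipated: 3.824 μJ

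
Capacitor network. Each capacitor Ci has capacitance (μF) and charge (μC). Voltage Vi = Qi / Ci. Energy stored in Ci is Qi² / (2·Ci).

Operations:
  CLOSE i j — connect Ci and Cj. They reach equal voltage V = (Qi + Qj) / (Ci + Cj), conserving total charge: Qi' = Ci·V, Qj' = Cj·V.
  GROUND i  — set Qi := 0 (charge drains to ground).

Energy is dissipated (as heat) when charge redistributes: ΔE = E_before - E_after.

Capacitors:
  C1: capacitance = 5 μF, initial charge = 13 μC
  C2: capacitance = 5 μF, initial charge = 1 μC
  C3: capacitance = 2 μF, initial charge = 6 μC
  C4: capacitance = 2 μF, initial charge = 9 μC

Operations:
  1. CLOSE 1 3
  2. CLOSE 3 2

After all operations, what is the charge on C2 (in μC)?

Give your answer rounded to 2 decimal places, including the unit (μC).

Initial: C1(5μF, Q=13μC, V=2.60V), C2(5μF, Q=1μC, V=0.20V), C3(2μF, Q=6μC, V=3.00V), C4(2μF, Q=9μC, V=4.50V)
Op 1: CLOSE 1-3: Q_total=19.00, C_total=7.00, V=2.71; Q1=13.57, Q3=5.43; dissipated=0.114
Op 2: CLOSE 3-2: Q_total=6.43, C_total=7.00, V=0.92; Q3=1.84, Q2=4.59; dissipated=4.515
Final charges: Q1=13.57, Q2=4.59, Q3=1.84, Q4=9.00

Answer: 4.59 μC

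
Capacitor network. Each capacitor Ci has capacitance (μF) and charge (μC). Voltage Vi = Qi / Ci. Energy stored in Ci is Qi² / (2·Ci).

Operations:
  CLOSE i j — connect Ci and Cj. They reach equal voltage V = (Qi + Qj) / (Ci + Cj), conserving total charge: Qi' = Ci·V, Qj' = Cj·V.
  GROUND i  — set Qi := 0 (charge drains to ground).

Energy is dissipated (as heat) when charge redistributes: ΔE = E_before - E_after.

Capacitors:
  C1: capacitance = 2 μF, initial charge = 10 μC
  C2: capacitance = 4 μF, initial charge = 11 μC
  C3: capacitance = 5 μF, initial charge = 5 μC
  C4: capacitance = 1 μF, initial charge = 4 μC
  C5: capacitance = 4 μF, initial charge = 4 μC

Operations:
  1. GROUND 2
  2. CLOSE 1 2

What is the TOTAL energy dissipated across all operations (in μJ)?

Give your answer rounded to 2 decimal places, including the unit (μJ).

Answer: 31.79 μJ

Derivation:
Initial: C1(2μF, Q=10μC, V=5.00V), C2(4μF, Q=11μC, V=2.75V), C3(5μF, Q=5μC, V=1.00V), C4(1μF, Q=4μC, V=4.00V), C5(4μF, Q=4μC, V=1.00V)
Op 1: GROUND 2: Q2=0; energy lost=15.125
Op 2: CLOSE 1-2: Q_total=10.00, C_total=6.00, V=1.67; Q1=3.33, Q2=6.67; dissipated=16.667
Total dissipated: 31.792 μJ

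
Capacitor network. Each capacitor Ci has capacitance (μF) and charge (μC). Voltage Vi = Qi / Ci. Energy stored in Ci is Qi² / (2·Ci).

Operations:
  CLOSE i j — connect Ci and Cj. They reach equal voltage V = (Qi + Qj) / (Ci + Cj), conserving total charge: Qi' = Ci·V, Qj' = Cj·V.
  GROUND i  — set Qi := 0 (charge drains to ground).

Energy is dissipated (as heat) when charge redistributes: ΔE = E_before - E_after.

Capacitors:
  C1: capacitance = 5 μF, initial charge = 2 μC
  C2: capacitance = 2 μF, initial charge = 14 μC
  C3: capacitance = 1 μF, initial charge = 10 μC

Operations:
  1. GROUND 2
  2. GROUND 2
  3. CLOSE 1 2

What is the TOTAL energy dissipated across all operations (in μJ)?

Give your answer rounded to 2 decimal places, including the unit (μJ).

Initial: C1(5μF, Q=2μC, V=0.40V), C2(2μF, Q=14μC, V=7.00V), C3(1μF, Q=10μC, V=10.00V)
Op 1: GROUND 2: Q2=0; energy lost=49.000
Op 2: GROUND 2: Q2=0; energy lost=0.000
Op 3: CLOSE 1-2: Q_total=2.00, C_total=7.00, V=0.29; Q1=1.43, Q2=0.57; dissipated=0.114
Total dissipated: 49.114 μJ

Answer: 49.11 μJ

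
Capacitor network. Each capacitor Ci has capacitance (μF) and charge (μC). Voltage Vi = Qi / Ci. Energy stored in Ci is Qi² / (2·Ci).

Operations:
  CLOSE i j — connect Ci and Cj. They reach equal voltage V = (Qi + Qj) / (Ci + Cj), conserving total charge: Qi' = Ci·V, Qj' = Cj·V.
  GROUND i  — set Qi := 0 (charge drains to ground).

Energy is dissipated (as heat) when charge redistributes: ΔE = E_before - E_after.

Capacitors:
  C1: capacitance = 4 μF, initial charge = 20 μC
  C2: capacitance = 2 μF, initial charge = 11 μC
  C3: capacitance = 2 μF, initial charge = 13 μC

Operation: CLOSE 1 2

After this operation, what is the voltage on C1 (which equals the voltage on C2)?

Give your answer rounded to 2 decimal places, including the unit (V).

Answer: 5.17 V

Derivation:
Initial: C1(4μF, Q=20μC, V=5.00V), C2(2μF, Q=11μC, V=5.50V), C3(2μF, Q=13μC, V=6.50V)
Op 1: CLOSE 1-2: Q_total=31.00, C_total=6.00, V=5.17; Q1=20.67, Q2=10.33; dissipated=0.167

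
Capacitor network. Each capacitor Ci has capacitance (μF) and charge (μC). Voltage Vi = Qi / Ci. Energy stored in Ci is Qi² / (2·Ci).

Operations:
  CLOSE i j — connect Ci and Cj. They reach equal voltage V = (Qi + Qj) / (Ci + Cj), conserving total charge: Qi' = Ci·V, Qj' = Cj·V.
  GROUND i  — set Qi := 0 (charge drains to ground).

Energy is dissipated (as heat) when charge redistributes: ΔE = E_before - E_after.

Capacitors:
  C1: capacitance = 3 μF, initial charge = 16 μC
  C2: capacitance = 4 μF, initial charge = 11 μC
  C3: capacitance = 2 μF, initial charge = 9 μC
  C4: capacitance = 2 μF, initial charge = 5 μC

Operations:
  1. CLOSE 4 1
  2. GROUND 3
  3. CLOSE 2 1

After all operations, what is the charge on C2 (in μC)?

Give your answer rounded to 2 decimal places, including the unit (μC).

Initial: C1(3μF, Q=16μC, V=5.33V), C2(4μF, Q=11μC, V=2.75V), C3(2μF, Q=9μC, V=4.50V), C4(2μF, Q=5μC, V=2.50V)
Op 1: CLOSE 4-1: Q_total=21.00, C_total=5.00, V=4.20; Q4=8.40, Q1=12.60; dissipated=4.817
Op 2: GROUND 3: Q3=0; energy lost=20.250
Op 3: CLOSE 2-1: Q_total=23.60, C_total=7.00, V=3.37; Q2=13.49, Q1=10.11; dissipated=1.802
Final charges: Q1=10.11, Q2=13.49, Q3=0.00, Q4=8.40

Answer: 13.49 μC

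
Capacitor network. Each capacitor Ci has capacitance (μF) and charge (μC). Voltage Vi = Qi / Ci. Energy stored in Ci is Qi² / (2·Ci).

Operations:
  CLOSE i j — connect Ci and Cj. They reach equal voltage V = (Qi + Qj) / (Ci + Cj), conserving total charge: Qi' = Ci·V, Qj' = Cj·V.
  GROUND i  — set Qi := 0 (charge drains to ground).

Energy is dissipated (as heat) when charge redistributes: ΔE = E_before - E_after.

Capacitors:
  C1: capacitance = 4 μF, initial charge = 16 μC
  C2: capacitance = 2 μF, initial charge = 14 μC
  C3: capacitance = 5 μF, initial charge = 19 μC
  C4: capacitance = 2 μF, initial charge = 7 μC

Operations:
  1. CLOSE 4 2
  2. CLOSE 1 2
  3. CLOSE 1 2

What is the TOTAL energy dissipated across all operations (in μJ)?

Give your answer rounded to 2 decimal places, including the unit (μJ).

Initial: C1(4μF, Q=16μC, V=4.00V), C2(2μF, Q=14μC, V=7.00V), C3(5μF, Q=19μC, V=3.80V), C4(2μF, Q=7μC, V=3.50V)
Op 1: CLOSE 4-2: Q_total=21.00, C_total=4.00, V=5.25; Q4=10.50, Q2=10.50; dissipated=6.125
Op 2: CLOSE 1-2: Q_total=26.50, C_total=6.00, V=4.42; Q1=17.67, Q2=8.83; dissipated=1.042
Op 3: CLOSE 1-2: Q_total=26.50, C_total=6.00, V=4.42; Q1=17.67, Q2=8.83; dissipated=0.000
Total dissipated: 7.167 μJ

Answer: 7.17 μJ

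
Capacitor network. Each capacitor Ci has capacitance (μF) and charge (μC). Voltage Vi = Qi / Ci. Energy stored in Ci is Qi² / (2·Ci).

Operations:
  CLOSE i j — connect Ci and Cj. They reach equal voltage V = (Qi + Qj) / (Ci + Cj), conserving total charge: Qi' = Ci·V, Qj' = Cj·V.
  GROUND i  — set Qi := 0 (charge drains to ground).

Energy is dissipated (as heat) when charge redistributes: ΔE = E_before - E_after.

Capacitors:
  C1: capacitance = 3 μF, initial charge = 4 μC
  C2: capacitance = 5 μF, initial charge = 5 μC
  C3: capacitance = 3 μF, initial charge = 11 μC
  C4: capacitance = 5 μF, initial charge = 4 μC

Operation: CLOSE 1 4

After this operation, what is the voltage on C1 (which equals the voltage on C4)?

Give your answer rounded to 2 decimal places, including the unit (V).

Initial: C1(3μF, Q=4μC, V=1.33V), C2(5μF, Q=5μC, V=1.00V), C3(3μF, Q=11μC, V=3.67V), C4(5μF, Q=4μC, V=0.80V)
Op 1: CLOSE 1-4: Q_total=8.00, C_total=8.00, V=1.00; Q1=3.00, Q4=5.00; dissipated=0.267

Answer: 1.00 V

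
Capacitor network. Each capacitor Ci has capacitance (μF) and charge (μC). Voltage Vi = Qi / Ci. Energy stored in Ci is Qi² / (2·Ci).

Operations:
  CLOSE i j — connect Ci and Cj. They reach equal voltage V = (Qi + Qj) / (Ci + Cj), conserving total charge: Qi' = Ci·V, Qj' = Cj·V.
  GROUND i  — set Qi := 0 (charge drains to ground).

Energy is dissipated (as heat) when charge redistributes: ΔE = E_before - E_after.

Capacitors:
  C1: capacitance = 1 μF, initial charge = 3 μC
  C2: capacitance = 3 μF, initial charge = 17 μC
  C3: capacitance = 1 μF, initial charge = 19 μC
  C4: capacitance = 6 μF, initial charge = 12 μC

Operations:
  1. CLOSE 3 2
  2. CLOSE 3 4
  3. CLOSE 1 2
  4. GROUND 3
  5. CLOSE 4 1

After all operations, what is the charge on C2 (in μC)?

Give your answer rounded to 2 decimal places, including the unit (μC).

Answer: 22.50 μC

Derivation:
Initial: C1(1μF, Q=3μC, V=3.00V), C2(3μF, Q=17μC, V=5.67V), C3(1μF, Q=19μC, V=19.00V), C4(6μF, Q=12μC, V=2.00V)
Op 1: CLOSE 3-2: Q_total=36.00, C_total=4.00, V=9.00; Q3=9.00, Q2=27.00; dissipated=66.667
Op 2: CLOSE 3-4: Q_total=21.00, C_total=7.00, V=3.00; Q3=3.00, Q4=18.00; dissipated=21.000
Op 3: CLOSE 1-2: Q_total=30.00, C_total=4.00, V=7.50; Q1=7.50, Q2=22.50; dissipated=13.500
Op 4: GROUND 3: Q3=0; energy lost=4.500
Op 5: CLOSE 4-1: Q_total=25.50, C_total=7.00, V=3.64; Q4=21.86, Q1=3.64; dissipated=8.679
Final charges: Q1=3.64, Q2=22.50, Q3=0.00, Q4=21.86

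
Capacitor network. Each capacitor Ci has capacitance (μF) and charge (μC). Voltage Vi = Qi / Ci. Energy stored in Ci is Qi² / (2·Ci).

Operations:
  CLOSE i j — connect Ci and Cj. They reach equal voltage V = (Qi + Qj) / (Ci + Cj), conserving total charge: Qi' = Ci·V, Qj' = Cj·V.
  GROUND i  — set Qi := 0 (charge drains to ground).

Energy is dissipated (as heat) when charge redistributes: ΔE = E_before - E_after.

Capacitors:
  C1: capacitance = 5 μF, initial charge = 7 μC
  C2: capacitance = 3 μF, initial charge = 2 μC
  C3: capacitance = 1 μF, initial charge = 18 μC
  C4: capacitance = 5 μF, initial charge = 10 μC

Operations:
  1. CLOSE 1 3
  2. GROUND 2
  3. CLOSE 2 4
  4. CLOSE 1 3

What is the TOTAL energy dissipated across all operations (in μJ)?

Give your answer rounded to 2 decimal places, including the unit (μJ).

Answer: 119.23 μJ

Derivation:
Initial: C1(5μF, Q=7μC, V=1.40V), C2(3μF, Q=2μC, V=0.67V), C3(1μF, Q=18μC, V=18.00V), C4(5μF, Q=10μC, V=2.00V)
Op 1: CLOSE 1-3: Q_total=25.00, C_total=6.00, V=4.17; Q1=20.83, Q3=4.17; dissipated=114.817
Op 2: GROUND 2: Q2=0; energy lost=0.667
Op 3: CLOSE 2-4: Q_total=10.00, C_total=8.00, V=1.25; Q2=3.75, Q4=6.25; dissipated=3.750
Op 4: CLOSE 1-3: Q_total=25.00, C_total=6.00, V=4.17; Q1=20.83, Q3=4.17; dissipated=0.000
Total dissipated: 119.233 μJ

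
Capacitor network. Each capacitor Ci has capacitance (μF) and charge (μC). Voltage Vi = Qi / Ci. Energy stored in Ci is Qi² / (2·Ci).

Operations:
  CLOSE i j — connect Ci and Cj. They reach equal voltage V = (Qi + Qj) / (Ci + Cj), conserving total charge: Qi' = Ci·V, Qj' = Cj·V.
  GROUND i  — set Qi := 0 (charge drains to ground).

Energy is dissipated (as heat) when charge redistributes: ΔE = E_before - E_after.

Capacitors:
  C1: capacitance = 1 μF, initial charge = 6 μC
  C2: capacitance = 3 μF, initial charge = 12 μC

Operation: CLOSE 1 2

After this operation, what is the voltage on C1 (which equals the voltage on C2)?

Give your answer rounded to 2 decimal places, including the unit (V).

Answer: 4.50 V

Derivation:
Initial: C1(1μF, Q=6μC, V=6.00V), C2(3μF, Q=12μC, V=4.00V)
Op 1: CLOSE 1-2: Q_total=18.00, C_total=4.00, V=4.50; Q1=4.50, Q2=13.50; dissipated=1.500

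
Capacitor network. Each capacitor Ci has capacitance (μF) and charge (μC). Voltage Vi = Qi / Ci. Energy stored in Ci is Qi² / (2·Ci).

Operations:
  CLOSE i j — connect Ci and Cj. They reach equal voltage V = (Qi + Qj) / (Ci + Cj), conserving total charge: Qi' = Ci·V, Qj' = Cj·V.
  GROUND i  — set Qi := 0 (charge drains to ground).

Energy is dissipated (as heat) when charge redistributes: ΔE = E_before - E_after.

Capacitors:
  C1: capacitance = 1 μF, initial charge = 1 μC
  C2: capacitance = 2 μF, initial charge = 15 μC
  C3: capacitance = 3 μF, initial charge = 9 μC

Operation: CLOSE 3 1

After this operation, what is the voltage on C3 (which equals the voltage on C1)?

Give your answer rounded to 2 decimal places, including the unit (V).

Initial: C1(1μF, Q=1μC, V=1.00V), C2(2μF, Q=15μC, V=7.50V), C3(3μF, Q=9μC, V=3.00V)
Op 1: CLOSE 3-1: Q_total=10.00, C_total=4.00, V=2.50; Q3=7.50, Q1=2.50; dissipated=1.500

Answer: 2.50 V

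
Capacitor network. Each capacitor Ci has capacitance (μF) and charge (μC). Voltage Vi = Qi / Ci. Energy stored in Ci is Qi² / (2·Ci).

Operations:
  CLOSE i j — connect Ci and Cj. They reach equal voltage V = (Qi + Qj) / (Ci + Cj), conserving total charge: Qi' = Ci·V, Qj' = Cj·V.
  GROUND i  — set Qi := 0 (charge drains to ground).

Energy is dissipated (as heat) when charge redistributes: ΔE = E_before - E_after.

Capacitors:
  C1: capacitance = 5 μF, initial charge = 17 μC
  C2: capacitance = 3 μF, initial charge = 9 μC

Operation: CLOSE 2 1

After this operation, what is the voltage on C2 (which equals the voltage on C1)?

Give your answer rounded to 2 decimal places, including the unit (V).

Answer: 3.25 V

Derivation:
Initial: C1(5μF, Q=17μC, V=3.40V), C2(3μF, Q=9μC, V=3.00V)
Op 1: CLOSE 2-1: Q_total=26.00, C_total=8.00, V=3.25; Q2=9.75, Q1=16.25; dissipated=0.150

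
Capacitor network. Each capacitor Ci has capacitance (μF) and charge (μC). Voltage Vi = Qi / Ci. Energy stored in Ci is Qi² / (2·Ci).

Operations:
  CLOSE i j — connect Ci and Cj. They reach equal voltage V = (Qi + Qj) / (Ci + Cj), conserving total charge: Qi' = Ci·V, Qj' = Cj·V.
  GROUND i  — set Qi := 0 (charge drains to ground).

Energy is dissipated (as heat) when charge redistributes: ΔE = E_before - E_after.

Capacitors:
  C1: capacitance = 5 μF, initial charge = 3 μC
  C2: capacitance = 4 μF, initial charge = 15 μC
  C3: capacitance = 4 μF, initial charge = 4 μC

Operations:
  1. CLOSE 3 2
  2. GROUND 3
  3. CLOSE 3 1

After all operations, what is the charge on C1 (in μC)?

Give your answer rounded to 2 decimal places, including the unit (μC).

Initial: C1(5μF, Q=3μC, V=0.60V), C2(4μF, Q=15μC, V=3.75V), C3(4μF, Q=4μC, V=1.00V)
Op 1: CLOSE 3-2: Q_total=19.00, C_total=8.00, V=2.38; Q3=9.50, Q2=9.50; dissipated=7.562
Op 2: GROUND 3: Q3=0; energy lost=11.281
Op 3: CLOSE 3-1: Q_total=3.00, C_total=9.00, V=0.33; Q3=1.33, Q1=1.67; dissipated=0.400
Final charges: Q1=1.67, Q2=9.50, Q3=1.33

Answer: 1.67 μC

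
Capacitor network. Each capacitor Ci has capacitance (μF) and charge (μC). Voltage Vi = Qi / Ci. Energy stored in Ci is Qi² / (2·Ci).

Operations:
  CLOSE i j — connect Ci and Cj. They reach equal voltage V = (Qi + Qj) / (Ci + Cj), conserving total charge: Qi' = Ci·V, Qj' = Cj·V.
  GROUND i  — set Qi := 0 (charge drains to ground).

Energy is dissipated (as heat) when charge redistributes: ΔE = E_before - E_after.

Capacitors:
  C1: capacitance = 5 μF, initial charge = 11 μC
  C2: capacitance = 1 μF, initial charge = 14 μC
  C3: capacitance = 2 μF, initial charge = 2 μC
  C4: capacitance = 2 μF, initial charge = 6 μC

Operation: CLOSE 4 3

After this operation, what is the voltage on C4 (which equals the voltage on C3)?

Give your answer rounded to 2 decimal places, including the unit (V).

Answer: 2.00 V

Derivation:
Initial: C1(5μF, Q=11μC, V=2.20V), C2(1μF, Q=14μC, V=14.00V), C3(2μF, Q=2μC, V=1.00V), C4(2μF, Q=6μC, V=3.00V)
Op 1: CLOSE 4-3: Q_total=8.00, C_total=4.00, V=2.00; Q4=4.00, Q3=4.00; dissipated=2.000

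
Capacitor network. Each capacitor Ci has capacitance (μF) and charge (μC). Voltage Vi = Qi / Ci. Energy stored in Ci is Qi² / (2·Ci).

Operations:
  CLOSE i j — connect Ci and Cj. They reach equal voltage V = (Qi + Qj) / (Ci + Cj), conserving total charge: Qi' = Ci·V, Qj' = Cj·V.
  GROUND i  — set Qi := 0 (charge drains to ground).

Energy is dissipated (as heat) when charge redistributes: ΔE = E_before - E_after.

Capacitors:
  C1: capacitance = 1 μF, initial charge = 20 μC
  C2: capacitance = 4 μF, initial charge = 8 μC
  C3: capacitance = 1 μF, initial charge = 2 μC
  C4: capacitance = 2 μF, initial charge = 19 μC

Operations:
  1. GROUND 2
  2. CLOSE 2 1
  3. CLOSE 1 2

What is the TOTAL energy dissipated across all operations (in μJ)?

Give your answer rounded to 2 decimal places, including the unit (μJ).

Answer: 168.00 μJ

Derivation:
Initial: C1(1μF, Q=20μC, V=20.00V), C2(4μF, Q=8μC, V=2.00V), C3(1μF, Q=2μC, V=2.00V), C4(2μF, Q=19μC, V=9.50V)
Op 1: GROUND 2: Q2=0; energy lost=8.000
Op 2: CLOSE 2-1: Q_total=20.00, C_total=5.00, V=4.00; Q2=16.00, Q1=4.00; dissipated=160.000
Op 3: CLOSE 1-2: Q_total=20.00, C_total=5.00, V=4.00; Q1=4.00, Q2=16.00; dissipated=0.000
Total dissipated: 168.000 μJ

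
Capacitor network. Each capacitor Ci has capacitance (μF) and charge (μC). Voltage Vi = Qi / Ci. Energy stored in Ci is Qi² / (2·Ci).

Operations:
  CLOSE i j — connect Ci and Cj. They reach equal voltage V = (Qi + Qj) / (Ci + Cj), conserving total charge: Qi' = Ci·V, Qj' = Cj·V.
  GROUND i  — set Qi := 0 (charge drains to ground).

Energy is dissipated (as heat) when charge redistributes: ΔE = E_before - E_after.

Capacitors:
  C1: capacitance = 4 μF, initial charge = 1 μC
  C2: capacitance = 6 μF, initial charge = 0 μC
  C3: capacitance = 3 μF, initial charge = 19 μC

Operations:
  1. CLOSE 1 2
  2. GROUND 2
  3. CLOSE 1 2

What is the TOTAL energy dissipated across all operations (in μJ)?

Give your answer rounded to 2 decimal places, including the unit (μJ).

Initial: C1(4μF, Q=1μC, V=0.25V), C2(6μF, Q=0μC, V=0.00V), C3(3μF, Q=19μC, V=6.33V)
Op 1: CLOSE 1-2: Q_total=1.00, C_total=10.00, V=0.10; Q1=0.40, Q2=0.60; dissipated=0.075
Op 2: GROUND 2: Q2=0; energy lost=0.030
Op 3: CLOSE 1-2: Q_total=0.40, C_total=10.00, V=0.04; Q1=0.16, Q2=0.24; dissipated=0.012
Total dissipated: 0.117 μJ

Answer: 0.12 μJ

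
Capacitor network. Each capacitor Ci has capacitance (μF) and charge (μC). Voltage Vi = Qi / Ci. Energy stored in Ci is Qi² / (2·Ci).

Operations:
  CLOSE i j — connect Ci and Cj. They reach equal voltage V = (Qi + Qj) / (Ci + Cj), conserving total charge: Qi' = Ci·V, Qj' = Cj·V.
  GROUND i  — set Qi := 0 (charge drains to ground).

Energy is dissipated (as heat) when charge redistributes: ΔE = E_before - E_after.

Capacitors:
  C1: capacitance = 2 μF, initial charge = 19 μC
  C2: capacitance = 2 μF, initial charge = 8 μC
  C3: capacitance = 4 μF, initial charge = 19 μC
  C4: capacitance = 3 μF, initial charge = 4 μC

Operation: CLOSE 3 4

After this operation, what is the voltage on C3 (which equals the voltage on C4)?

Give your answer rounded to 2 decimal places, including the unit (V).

Initial: C1(2μF, Q=19μC, V=9.50V), C2(2μF, Q=8μC, V=4.00V), C3(4μF, Q=19μC, V=4.75V), C4(3μF, Q=4μC, V=1.33V)
Op 1: CLOSE 3-4: Q_total=23.00, C_total=7.00, V=3.29; Q3=13.14, Q4=9.86; dissipated=10.006

Answer: 3.29 V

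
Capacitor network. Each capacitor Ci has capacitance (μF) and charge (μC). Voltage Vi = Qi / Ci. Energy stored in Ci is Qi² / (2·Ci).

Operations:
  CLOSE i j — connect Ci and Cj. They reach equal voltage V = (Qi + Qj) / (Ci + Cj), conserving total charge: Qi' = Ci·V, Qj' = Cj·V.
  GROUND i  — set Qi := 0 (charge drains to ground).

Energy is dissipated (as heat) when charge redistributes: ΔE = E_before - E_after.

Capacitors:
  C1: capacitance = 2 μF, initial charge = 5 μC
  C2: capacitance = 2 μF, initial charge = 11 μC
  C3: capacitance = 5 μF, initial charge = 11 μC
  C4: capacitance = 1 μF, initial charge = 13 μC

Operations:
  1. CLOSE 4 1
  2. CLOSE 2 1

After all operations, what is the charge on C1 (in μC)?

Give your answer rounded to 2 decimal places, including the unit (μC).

Initial: C1(2μF, Q=5μC, V=2.50V), C2(2μF, Q=11μC, V=5.50V), C3(5μF, Q=11μC, V=2.20V), C4(1μF, Q=13μC, V=13.00V)
Op 1: CLOSE 4-1: Q_total=18.00, C_total=3.00, V=6.00; Q4=6.00, Q1=12.00; dissipated=36.750
Op 2: CLOSE 2-1: Q_total=23.00, C_total=4.00, V=5.75; Q2=11.50, Q1=11.50; dissipated=0.125
Final charges: Q1=11.50, Q2=11.50, Q3=11.00, Q4=6.00

Answer: 11.50 μC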